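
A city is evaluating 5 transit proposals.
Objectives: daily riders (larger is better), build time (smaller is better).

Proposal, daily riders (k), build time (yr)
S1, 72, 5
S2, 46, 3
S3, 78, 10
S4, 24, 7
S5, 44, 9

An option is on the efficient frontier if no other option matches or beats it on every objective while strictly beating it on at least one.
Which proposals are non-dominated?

S1, S2, S3

S1: not dominated.
S2: not dominated (best build time).
S3: not dominated (best daily riders).
S4: dominated by S1 (daily riders 72≥24, build time 5≤7).
S5: dominated by S1 (daily riders 72≥44, build time 5≤9).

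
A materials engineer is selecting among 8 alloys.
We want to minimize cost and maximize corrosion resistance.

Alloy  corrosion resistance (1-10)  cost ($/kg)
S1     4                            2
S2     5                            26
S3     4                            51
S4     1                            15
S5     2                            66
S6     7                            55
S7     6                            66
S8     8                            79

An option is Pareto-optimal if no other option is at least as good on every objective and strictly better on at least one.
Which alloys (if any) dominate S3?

S1: corrosion resistance 4≥4, cost 2≤51 — dominates S3.
S2: corrosion resistance 5≥4, cost 26≤51 — dominates S3.
Others (S4, S5, S6, S7, S8) are each worse than S3 on at least one objective.

S1, S2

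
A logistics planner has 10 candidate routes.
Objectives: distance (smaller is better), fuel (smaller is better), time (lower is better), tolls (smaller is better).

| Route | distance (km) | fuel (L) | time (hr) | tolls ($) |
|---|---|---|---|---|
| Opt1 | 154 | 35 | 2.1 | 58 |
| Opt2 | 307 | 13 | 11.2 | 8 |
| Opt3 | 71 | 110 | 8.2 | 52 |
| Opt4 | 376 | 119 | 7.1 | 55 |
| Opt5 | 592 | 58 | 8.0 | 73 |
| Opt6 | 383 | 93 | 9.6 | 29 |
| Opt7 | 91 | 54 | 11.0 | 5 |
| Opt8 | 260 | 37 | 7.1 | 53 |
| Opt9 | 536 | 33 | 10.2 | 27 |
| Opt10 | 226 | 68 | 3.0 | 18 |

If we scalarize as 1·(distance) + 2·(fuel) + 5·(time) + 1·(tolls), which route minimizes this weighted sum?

Opt7

Opt1: 1·154 + 2·35 + 5·2.1 + 1·58 = 292.5
Opt2: 1·307 + 2·13 + 5·11.2 + 1·8 = 397.0
Opt3: 1·71 + 2·110 + 5·8.2 + 1·52 = 384.0
Opt4: 1·376 + 2·119 + 5·7.1 + 1·55 = 704.5
Opt5: 1·592 + 2·58 + 5·8.0 + 1·73 = 821.0
Opt6: 1·383 + 2·93 + 5·9.6 + 1·29 = 646.0
Opt7: 1·91 + 2·54 + 5·11.0 + 1·5 = 259.0
Opt8: 1·260 + 2·37 + 5·7.1 + 1·53 = 422.5
Opt9: 1·536 + 2·33 + 5·10.2 + 1·27 = 680.0
Opt10: 1·226 + 2·68 + 5·3.0 + 1·18 = 395.0
Lowest: Opt7 at 259.0.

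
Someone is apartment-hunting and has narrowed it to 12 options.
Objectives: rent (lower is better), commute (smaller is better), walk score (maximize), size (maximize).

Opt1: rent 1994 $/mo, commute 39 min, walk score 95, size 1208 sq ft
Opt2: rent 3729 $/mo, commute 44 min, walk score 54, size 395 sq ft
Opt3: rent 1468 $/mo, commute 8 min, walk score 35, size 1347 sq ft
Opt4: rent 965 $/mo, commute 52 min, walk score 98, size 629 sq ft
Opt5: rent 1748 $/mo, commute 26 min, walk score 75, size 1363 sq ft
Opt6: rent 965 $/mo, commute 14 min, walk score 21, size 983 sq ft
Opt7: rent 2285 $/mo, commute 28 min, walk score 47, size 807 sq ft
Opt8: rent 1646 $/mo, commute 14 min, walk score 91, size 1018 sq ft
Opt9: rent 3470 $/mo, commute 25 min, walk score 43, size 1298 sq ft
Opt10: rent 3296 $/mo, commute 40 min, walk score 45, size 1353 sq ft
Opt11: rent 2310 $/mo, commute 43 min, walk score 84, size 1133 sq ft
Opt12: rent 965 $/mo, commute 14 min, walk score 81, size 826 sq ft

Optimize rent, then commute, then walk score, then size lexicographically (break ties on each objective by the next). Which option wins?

Opt12

First minimize rent: best is 965, kept {Opt4, Opt6, Opt12}.
Then minimize commute: best is 14, kept {Opt6, Opt12}.
Then maximize walk score: best is 81, kept {Opt12}.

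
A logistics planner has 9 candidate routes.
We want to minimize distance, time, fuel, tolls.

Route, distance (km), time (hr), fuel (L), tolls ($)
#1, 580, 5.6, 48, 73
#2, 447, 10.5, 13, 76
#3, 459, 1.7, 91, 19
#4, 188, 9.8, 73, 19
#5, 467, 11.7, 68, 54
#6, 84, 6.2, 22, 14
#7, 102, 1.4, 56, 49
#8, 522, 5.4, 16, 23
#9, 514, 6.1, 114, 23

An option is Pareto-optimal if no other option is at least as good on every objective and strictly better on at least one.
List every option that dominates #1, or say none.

#8

#8: distance 522≤580, time 5.4≤5.6, fuel 16≤48, tolls 23≤73 — dominates #1.
Others (#2, #3, #4, #5, #6, #7, #9) are each worse than #1 on at least one objective.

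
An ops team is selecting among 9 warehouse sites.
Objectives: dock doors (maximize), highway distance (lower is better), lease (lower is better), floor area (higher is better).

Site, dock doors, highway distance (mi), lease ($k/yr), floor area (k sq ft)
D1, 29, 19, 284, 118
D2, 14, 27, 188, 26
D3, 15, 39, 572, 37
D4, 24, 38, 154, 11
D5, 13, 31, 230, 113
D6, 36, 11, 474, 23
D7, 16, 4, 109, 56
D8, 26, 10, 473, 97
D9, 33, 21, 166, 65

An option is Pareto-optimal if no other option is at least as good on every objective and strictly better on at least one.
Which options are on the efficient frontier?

D1, D4, D5, D6, D7, D8, D9

D1: not dominated (best floor area).
D2: dominated by D7 (dock doors 16≥14, highway distance 4≤27, lease 109≤188, floor area 56≥26).
D3: dominated by D1 (dock doors 29≥15, highway distance 19≤39, lease 284≤572, floor area 118≥37).
D4: not dominated.
D5: not dominated.
D6: not dominated (best dock doors).
D7: not dominated (best highway distance).
D8: not dominated.
D9: not dominated.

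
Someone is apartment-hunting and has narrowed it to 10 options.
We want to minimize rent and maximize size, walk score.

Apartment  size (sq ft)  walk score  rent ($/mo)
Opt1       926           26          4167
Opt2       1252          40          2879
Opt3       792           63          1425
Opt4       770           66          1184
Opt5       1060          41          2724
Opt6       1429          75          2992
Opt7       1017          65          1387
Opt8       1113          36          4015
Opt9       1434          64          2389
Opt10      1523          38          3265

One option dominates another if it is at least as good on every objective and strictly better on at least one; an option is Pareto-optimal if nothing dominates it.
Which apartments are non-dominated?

Opt4, Opt6, Opt7, Opt9, Opt10

Opt1: dominated by Opt2 (size 1252≥926, walk score 40≥26, rent 2879≤4167).
Opt2: dominated by Opt9 (size 1434≥1252, walk score 64≥40, rent 2389≤2879).
Opt3: dominated by Opt7 (size 1017≥792, walk score 65≥63, rent 1387≤1425).
Opt4: not dominated (best rent).
Opt5: dominated by Opt9 (size 1434≥1060, walk score 64≥41, rent 2389≤2724).
Opt6: not dominated (best walk score).
Opt7: not dominated.
Opt8: dominated by Opt2 (size 1252≥1113, walk score 40≥36, rent 2879≤4015).
Opt9: not dominated.
Opt10: not dominated (best size).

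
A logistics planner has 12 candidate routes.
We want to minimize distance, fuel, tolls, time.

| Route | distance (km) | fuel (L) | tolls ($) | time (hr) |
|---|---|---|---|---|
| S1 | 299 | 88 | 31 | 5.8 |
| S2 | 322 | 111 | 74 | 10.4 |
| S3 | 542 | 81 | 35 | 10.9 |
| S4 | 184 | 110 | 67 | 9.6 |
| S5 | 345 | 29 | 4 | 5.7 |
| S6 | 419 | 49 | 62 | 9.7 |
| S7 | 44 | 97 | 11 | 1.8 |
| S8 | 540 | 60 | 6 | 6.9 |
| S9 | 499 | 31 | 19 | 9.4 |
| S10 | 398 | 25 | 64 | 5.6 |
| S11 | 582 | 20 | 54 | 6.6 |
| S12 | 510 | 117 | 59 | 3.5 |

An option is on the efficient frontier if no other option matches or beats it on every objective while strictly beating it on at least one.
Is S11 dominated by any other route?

S1: worse on fuel (88 vs 20).
S2: worse on fuel (111 vs 20).
S3: worse on fuel (81 vs 20).
S4: worse on fuel (110 vs 20).
S5: worse on fuel (29 vs 20).
S6: worse on fuel (49 vs 20).
S7: worse on fuel (97 vs 20).
S8: worse on fuel (60 vs 20).
S9: worse on fuel (31 vs 20).
S10: worse on fuel (25 vs 20).
S12: worse on fuel (117 vs 20).
No option is at least as good as S11 on every objective and strictly better on one.

No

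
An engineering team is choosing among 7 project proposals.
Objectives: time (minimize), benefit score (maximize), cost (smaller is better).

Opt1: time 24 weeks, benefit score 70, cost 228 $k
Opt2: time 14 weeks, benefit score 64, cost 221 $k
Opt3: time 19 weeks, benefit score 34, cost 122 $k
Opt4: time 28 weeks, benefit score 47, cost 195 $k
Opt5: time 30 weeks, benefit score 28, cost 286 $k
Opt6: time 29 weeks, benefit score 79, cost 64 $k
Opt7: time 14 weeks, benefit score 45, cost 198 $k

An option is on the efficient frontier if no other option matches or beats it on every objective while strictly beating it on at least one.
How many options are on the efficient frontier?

6

Opt1: not dominated.
Opt2: not dominated.
Opt3: not dominated.
Opt4: not dominated.
Opt5: dominated by Opt1 (time 24≤30, benefit score 70≥28, cost 228≤286).
Opt6: not dominated (best benefit score).
Opt7: not dominated.
Pareto-optimal: Opt1, Opt2, Opt3, Opt4, Opt6, Opt7 → 6.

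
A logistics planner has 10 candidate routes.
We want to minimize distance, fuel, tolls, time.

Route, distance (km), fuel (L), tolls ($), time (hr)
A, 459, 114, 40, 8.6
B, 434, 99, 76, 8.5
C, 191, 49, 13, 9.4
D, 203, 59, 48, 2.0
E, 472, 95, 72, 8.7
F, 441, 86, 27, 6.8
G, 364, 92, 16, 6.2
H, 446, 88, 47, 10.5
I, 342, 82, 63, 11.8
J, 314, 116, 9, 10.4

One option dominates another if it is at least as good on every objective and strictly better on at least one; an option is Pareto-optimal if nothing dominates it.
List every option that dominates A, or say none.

F, G

F: distance 441≤459, fuel 86≤114, tolls 27≤40, time 6.8≤8.6 — dominates A.
G: distance 364≤459, fuel 92≤114, tolls 16≤40, time 6.2≤8.6 — dominates A.
Others (B, C, D, E, H, I, J) are each worse than A on at least one objective.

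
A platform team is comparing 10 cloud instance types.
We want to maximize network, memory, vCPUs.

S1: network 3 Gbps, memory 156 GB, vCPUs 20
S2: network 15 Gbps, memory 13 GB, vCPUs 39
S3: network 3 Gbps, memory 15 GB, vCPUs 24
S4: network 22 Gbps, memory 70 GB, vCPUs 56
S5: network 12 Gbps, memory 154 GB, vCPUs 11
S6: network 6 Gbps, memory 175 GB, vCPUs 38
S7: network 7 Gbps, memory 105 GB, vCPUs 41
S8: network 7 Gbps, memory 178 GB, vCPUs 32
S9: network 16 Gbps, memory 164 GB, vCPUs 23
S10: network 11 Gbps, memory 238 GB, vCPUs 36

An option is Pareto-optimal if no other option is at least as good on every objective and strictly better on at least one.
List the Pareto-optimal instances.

S4, S6, S7, S9, S10

S1: dominated by S6 (network 6≥3, memory 175≥156, vCPUs 38≥20).
S2: dominated by S4 (network 22≥15, memory 70≥13, vCPUs 56≥39).
S3: dominated by S4 (network 22≥3, memory 70≥15, vCPUs 56≥24).
S4: not dominated (best network).
S5: dominated by S9 (network 16≥12, memory 164≥154, vCPUs 23≥11).
S6: not dominated.
S7: not dominated.
S8: dominated by S10 (network 11≥7, memory 238≥178, vCPUs 36≥32).
S9: not dominated.
S10: not dominated (best memory).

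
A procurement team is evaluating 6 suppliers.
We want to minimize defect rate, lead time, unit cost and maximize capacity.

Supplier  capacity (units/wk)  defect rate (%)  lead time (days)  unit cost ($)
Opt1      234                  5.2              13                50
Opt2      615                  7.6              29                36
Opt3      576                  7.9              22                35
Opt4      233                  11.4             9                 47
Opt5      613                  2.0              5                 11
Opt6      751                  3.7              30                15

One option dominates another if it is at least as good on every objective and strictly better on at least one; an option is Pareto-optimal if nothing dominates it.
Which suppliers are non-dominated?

Opt1: dominated by Opt5 (capacity 613≥234, defect rate 2.0≤5.2, lead time 5≤13, unit cost 11≤50).
Opt2: not dominated.
Opt3: dominated by Opt5 (capacity 613≥576, defect rate 2.0≤7.9, lead time 5≤22, unit cost 11≤35).
Opt4: dominated by Opt5 (capacity 613≥233, defect rate 2.0≤11.4, lead time 5≤9, unit cost 11≤47).
Opt5: not dominated (best defect rate).
Opt6: not dominated (best capacity).

Opt2, Opt5, Opt6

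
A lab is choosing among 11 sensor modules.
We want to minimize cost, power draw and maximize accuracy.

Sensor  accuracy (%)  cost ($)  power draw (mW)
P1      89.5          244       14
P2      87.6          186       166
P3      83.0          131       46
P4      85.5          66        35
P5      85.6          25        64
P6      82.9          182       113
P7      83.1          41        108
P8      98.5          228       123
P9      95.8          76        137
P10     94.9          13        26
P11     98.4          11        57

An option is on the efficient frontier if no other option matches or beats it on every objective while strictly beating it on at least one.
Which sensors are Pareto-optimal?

P1, P8, P10, P11

P1: not dominated (best power draw).
P2: dominated by P9 (accuracy 95.8≥87.6, cost 76≤186, power draw 137≤166).
P3: dominated by P4 (accuracy 85.5≥83.0, cost 66≤131, power draw 35≤46).
P4: dominated by P10 (accuracy 94.9≥85.5, cost 13≤66, power draw 26≤35).
P5: dominated by P10 (accuracy 94.9≥85.6, cost 13≤25, power draw 26≤64).
P6: dominated by P3 (accuracy 83.0≥82.9, cost 131≤182, power draw 46≤113).
P7: dominated by P5 (accuracy 85.6≥83.1, cost 25≤41, power draw 64≤108).
P8: not dominated (best accuracy).
P9: dominated by P11 (accuracy 98.4≥95.8, cost 11≤76, power draw 57≤137).
P10: not dominated.
P11: not dominated (best cost).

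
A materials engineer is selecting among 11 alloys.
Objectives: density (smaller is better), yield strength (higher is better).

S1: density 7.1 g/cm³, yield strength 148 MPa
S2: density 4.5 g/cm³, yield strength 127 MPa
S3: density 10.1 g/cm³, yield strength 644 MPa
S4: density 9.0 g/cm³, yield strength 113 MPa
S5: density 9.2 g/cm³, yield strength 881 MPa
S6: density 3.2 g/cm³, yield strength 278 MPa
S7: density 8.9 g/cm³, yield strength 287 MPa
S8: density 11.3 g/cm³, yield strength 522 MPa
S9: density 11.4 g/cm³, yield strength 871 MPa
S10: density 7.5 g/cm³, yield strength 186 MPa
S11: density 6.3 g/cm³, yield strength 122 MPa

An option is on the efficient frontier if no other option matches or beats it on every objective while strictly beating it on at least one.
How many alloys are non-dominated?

S1: dominated by S6 (density 3.2≤7.1, yield strength 278≥148).
S2: dominated by S6 (density 3.2≤4.5, yield strength 278≥127).
S3: dominated by S5 (density 9.2≤10.1, yield strength 881≥644).
S4: dominated by S1 (density 7.1≤9.0, yield strength 148≥113).
S5: not dominated (best yield strength).
S6: not dominated (best density).
S7: not dominated.
S8: dominated by S3 (density 10.1≤11.3, yield strength 644≥522).
S9: dominated by S5 (density 9.2≤11.4, yield strength 881≥871).
S10: dominated by S6 (density 3.2≤7.5, yield strength 278≥186).
S11: dominated by S2 (density 4.5≤6.3, yield strength 127≥122).
Pareto-optimal: S5, S6, S7 → 3.

3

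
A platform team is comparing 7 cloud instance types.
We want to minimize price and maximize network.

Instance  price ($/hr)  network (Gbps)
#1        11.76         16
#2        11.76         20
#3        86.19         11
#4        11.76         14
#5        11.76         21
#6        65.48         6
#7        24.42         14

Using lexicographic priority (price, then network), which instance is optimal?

#5

First minimize price: best is 11.76, kept {#1, #2, #4, #5}.
Then maximize network: best is 21, kept {#5}.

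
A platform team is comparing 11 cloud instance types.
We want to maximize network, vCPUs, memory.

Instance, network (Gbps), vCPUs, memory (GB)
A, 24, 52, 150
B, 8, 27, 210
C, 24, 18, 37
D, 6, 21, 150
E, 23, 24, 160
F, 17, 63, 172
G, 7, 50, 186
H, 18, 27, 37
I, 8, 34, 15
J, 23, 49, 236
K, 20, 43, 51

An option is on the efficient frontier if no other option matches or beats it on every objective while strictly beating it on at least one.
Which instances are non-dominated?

A: not dominated.
B: dominated by J (network 23≥8, vCPUs 49≥27, memory 236≥210).
C: dominated by A (network 24≥24, vCPUs 52≥18, memory 150≥37).
D: dominated by A (network 24≥6, vCPUs 52≥21, memory 150≥150).
E: dominated by J (network 23≥23, vCPUs 49≥24, memory 236≥160).
F: not dominated (best vCPUs).
G: not dominated.
H: dominated by A (network 24≥18, vCPUs 52≥27, memory 150≥37).
I: dominated by A (network 24≥8, vCPUs 52≥34, memory 150≥15).
J: not dominated (best memory).
K: dominated by A (network 24≥20, vCPUs 52≥43, memory 150≥51).

A, F, G, J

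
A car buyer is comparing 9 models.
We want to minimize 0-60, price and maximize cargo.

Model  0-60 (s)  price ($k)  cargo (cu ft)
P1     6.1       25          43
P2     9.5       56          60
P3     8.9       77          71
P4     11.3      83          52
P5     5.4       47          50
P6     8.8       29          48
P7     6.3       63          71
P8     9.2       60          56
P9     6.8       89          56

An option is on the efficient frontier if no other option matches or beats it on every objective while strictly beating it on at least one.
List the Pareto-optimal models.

P1, P2, P5, P6, P7, P8

P1: not dominated (best price).
P2: not dominated.
P3: dominated by P7 (0-60 6.3≤8.9, price 63≤77, cargo 71≥71).
P4: dominated by P2 (0-60 9.5≤11.3, price 56≤83, cargo 60≥52).
P5: not dominated (best 0-60).
P6: not dominated.
P7: not dominated.
P8: not dominated.
P9: dominated by P7 (0-60 6.3≤6.8, price 63≤89, cargo 71≥56).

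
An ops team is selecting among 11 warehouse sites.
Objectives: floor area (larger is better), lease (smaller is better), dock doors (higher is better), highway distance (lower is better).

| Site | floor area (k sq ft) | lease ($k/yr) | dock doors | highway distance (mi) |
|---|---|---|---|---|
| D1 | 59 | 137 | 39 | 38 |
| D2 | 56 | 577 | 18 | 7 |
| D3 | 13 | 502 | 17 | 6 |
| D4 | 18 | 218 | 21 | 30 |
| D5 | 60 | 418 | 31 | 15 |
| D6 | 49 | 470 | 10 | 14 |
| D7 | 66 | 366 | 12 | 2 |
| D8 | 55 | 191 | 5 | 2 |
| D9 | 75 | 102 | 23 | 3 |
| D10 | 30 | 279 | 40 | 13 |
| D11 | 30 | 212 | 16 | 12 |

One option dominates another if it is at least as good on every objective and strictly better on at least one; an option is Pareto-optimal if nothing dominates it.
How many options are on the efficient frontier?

D1: not dominated.
D2: dominated by D9 (floor area 75≥56, lease 102≤577, dock doors 23≥18, highway distance 3≤7).
D3: dominated by D9 (floor area 75≥13, lease 102≤502, dock doors 23≥17, highway distance 3≤6).
D4: dominated by D9 (floor area 75≥18, lease 102≤218, dock doors 23≥21, highway distance 3≤30).
D5: not dominated.
D6: dominated by D7 (floor area 66≥49, lease 366≤470, dock doors 12≥10, highway distance 2≤14).
D7: not dominated.
D8: not dominated.
D9: not dominated (best floor area).
D10: not dominated (best dock doors).
D11: dominated by D9 (floor area 75≥30, lease 102≤212, dock doors 23≥16, highway distance 3≤12).
Pareto-optimal: D1, D5, D7, D8, D9, D10 → 6.

6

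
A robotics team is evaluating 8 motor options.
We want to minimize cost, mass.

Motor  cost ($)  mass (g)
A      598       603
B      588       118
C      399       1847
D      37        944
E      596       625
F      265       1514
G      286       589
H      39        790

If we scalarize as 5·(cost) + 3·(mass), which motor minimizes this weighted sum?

A: 5·598 + 3·603 = 4799
B: 5·588 + 3·118 = 3294
C: 5·399 + 3·1847 = 7536
D: 5·37 + 3·944 = 3017
E: 5·596 + 3·625 = 4855
F: 5·265 + 3·1514 = 5867
G: 5·286 + 3·589 = 3197
H: 5·39 + 3·790 = 2565
Lowest: H at 2565.

H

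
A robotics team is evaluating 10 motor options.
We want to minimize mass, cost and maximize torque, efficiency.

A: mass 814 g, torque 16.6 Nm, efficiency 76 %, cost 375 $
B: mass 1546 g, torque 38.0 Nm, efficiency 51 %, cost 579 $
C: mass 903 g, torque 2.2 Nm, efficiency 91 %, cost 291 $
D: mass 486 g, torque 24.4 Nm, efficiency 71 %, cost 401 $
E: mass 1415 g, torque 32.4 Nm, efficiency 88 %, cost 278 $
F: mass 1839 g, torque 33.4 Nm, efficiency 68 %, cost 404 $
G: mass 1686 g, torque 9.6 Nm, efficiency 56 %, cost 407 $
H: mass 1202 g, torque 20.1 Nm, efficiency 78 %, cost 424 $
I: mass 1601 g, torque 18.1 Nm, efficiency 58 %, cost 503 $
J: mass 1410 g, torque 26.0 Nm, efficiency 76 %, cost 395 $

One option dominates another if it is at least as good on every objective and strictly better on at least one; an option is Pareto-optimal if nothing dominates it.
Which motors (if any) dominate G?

A: mass 814≤1686, torque 16.6≥9.6, efficiency 76≥56, cost 375≤407 — dominates G.
D: mass 486≤1686, torque 24.4≥9.6, efficiency 71≥56, cost 401≤407 — dominates G.
E: mass 1415≤1686, torque 32.4≥9.6, efficiency 88≥56, cost 278≤407 — dominates G.
J: mass 1410≤1686, torque 26.0≥9.6, efficiency 76≥56, cost 395≤407 — dominates G.
Others (B, C, F, H, I) are each worse than G on at least one objective.

A, D, E, J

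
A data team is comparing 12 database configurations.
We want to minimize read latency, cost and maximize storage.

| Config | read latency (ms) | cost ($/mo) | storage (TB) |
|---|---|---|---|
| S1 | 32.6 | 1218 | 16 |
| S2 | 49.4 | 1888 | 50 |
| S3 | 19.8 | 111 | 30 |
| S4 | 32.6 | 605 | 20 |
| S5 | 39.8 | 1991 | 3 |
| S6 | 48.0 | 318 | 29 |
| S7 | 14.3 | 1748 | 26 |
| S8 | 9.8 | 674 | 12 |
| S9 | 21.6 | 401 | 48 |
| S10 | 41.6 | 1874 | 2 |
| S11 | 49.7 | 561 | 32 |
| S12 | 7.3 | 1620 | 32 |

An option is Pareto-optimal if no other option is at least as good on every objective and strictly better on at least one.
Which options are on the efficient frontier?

S1: dominated by S3 (read latency 19.8≤32.6, cost 111≤1218, storage 30≥16).
S2: not dominated (best storage).
S3: not dominated (best cost).
S4: dominated by S3 (read latency 19.8≤32.6, cost 111≤605, storage 30≥20).
S5: dominated by S1 (read latency 32.6≤39.8, cost 1218≤1991, storage 16≥3).
S6: dominated by S3 (read latency 19.8≤48.0, cost 111≤318, storage 30≥29).
S7: dominated by S12 (read latency 7.3≤14.3, cost 1620≤1748, storage 32≥26).
S8: not dominated.
S9: not dominated.
S10: dominated by S1 (read latency 32.6≤41.6, cost 1218≤1874, storage 16≥2).
S11: dominated by S9 (read latency 21.6≤49.7, cost 401≤561, storage 48≥32).
S12: not dominated (best read latency).

S2, S3, S8, S9, S12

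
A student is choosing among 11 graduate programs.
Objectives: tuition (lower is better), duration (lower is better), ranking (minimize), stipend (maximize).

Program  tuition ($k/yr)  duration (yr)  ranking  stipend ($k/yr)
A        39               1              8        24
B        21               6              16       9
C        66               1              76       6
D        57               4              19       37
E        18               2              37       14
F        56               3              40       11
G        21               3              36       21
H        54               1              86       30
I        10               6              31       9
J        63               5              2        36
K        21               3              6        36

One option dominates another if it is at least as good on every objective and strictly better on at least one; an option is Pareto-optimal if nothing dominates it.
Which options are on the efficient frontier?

A: not dominated.
B: dominated by K (tuition 21≤21, duration 3≤6, ranking 6≤16, stipend 36≥9).
C: dominated by A (tuition 39≤66, duration 1≤1, ranking 8≤76, stipend 24≥6).
D: not dominated (best stipend).
E: not dominated.
F: dominated by A (tuition 39≤56, duration 1≤3, ranking 8≤40, stipend 24≥11).
G: dominated by K (tuition 21≤21, duration 3≤3, ranking 6≤36, stipend 36≥21).
H: not dominated.
I: not dominated (best tuition).
J: not dominated (best ranking).
K: not dominated.

A, D, E, H, I, J, K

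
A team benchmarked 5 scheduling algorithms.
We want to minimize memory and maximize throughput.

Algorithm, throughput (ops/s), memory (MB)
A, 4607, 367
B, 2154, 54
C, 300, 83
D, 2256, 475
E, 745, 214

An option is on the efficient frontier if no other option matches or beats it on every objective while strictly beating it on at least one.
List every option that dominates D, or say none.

A: throughput 4607≥2256, memory 367≤475 — dominates D.
Others (B, C, E) are each worse than D on at least one objective.

A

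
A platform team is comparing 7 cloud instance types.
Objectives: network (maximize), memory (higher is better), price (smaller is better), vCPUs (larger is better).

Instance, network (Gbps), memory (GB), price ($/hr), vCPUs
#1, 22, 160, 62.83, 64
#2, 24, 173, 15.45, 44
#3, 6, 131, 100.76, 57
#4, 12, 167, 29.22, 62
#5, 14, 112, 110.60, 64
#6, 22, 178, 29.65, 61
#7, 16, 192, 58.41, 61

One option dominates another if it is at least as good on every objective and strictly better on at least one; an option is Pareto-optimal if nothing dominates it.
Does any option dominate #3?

Yes

#1 vs #3: network 22≥6, memory 160≥131, price 62.83≤100.76, vCPUs 64≥57 — #1 is at least as good on every objective and strictly better on at least one, so #1 dominates #3.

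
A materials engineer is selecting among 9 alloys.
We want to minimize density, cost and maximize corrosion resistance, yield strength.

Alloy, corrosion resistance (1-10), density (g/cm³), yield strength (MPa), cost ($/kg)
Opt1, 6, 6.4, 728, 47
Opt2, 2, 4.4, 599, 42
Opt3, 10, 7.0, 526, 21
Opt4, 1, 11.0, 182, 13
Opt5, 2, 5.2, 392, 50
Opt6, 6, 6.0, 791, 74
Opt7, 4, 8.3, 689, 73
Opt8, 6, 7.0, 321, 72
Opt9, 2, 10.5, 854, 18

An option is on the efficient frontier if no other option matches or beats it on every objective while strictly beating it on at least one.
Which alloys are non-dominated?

Opt1: not dominated.
Opt2: not dominated (best density).
Opt3: not dominated (best corrosion resistance).
Opt4: not dominated (best cost).
Opt5: dominated by Opt2 (corrosion resistance 2≥2, density 4.4≤5.2, yield strength 599≥392, cost 42≤50).
Opt6: not dominated.
Opt7: dominated by Opt1 (corrosion resistance 6≥4, density 6.4≤8.3, yield strength 728≥689, cost 47≤73).
Opt8: dominated by Opt1 (corrosion resistance 6≥6, density 6.4≤7.0, yield strength 728≥321, cost 47≤72).
Opt9: not dominated (best yield strength).

Opt1, Opt2, Opt3, Opt4, Opt6, Opt9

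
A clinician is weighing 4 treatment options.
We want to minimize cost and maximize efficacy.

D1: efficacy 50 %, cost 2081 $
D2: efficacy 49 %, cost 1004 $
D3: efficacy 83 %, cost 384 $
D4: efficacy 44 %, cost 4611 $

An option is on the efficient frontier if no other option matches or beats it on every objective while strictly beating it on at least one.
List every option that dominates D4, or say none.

D1, D2, D3

D1: efficacy 50≥44, cost 2081≤4611 — dominates D4.
D2: efficacy 49≥44, cost 1004≤4611 — dominates D4.
D3: efficacy 83≥44, cost 384≤4611 — dominates D4.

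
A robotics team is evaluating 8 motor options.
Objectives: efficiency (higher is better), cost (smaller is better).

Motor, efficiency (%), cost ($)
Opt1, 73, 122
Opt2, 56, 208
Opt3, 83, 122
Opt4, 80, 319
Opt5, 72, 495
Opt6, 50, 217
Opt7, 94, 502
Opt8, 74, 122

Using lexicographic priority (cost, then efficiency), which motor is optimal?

First minimize cost: best is 122, kept {Opt1, Opt3, Opt8}.
Then maximize efficiency: best is 83, kept {Opt3}.

Opt3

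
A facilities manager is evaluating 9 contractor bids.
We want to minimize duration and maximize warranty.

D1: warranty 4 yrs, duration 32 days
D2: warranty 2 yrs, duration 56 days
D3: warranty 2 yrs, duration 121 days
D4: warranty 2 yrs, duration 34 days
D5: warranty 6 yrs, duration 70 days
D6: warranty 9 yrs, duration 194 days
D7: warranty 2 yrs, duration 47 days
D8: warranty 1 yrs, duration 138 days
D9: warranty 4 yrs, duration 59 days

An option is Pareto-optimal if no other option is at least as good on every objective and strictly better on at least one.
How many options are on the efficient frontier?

3

D1: not dominated (best duration).
D2: dominated by D1 (warranty 4≥2, duration 32≤56).
D3: dominated by D1 (warranty 4≥2, duration 32≤121).
D4: dominated by D1 (warranty 4≥2, duration 32≤34).
D5: not dominated.
D6: not dominated (best warranty).
D7: dominated by D1 (warranty 4≥2, duration 32≤47).
D8: dominated by D1 (warranty 4≥1, duration 32≤138).
D9: dominated by D1 (warranty 4≥4, duration 32≤59).
Pareto-optimal: D1, D5, D6 → 3.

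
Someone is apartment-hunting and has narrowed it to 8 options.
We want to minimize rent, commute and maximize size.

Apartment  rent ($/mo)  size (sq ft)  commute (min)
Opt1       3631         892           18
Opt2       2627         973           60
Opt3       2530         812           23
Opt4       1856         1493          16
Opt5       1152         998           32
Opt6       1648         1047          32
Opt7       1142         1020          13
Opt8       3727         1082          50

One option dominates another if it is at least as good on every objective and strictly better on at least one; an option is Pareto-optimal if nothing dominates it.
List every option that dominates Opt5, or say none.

Opt7

Opt7: rent 1142≤1152, size 1020≥998, commute 13≤32 — dominates Opt5.
Others (Opt1, Opt2, Opt3, Opt4, Opt6, Opt8) are each worse than Opt5 on at least one objective.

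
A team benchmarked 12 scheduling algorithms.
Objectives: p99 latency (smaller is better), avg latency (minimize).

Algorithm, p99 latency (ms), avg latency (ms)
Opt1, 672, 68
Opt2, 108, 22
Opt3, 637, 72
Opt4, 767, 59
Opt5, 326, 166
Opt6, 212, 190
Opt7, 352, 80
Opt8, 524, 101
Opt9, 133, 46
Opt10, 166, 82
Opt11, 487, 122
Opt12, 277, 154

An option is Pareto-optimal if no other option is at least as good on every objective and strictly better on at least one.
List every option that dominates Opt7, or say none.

Opt2: p99 latency 108≤352, avg latency 22≤80 — dominates Opt7.
Opt9: p99 latency 133≤352, avg latency 46≤80 — dominates Opt7.
Others (Opt1, Opt3, Opt4, Opt5, Opt6, Opt8, Opt10, Opt11, Opt12) are each worse than Opt7 on at least one objective.

Opt2, Opt9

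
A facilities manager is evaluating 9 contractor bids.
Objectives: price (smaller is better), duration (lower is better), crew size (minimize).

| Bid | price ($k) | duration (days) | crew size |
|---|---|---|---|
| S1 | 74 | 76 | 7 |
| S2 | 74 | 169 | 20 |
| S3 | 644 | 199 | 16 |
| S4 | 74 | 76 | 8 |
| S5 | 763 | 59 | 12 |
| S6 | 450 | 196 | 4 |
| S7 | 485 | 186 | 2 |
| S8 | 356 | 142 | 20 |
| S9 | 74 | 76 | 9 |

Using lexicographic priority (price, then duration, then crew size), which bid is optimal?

First minimize price: best is 74, kept {S1, S2, S4, S9}.
Then minimize duration: best is 76, kept {S1, S4, S9}.
Then minimize crew size: best is 7, kept {S1}.

S1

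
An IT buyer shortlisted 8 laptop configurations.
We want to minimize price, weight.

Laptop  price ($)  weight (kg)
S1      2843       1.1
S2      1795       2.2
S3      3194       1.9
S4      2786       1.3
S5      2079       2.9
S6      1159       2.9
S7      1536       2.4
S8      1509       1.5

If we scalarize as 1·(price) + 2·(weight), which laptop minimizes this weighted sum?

S1: 1·2843 + 2·1.1 = 2845.2
S2: 1·1795 + 2·2.2 = 1799.4
S3: 1·3194 + 2·1.9 = 3197.8
S4: 1·2786 + 2·1.3 = 2788.6
S5: 1·2079 + 2·2.9 = 2084.8
S6: 1·1159 + 2·2.9 = 1164.8
S7: 1·1536 + 2·2.4 = 1540.8
S8: 1·1509 + 2·1.5 = 1512.0
Lowest: S6 at 1164.8.

S6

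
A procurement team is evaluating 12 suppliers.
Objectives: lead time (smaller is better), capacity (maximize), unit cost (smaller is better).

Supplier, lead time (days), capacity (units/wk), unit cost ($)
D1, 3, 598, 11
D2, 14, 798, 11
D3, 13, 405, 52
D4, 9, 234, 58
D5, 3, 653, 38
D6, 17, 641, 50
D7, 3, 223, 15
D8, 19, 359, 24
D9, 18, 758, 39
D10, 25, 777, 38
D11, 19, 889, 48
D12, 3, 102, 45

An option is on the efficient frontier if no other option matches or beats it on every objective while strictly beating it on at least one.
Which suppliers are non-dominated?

D1: not dominated.
D2: not dominated.
D3: dominated by D1 (lead time 3≤13, capacity 598≥405, unit cost 11≤52).
D4: dominated by D1 (lead time 3≤9, capacity 598≥234, unit cost 11≤58).
D5: not dominated.
D6: dominated by D2 (lead time 14≤17, capacity 798≥641, unit cost 11≤50).
D7: dominated by D1 (lead time 3≤3, capacity 598≥223, unit cost 11≤15).
D8: dominated by D1 (lead time 3≤19, capacity 598≥359, unit cost 11≤24).
D9: dominated by D2 (lead time 14≤18, capacity 798≥758, unit cost 11≤39).
D10: dominated by D2 (lead time 14≤25, capacity 798≥777, unit cost 11≤38).
D11: not dominated (best capacity).
D12: dominated by D1 (lead time 3≤3, capacity 598≥102, unit cost 11≤45).

D1, D2, D5, D11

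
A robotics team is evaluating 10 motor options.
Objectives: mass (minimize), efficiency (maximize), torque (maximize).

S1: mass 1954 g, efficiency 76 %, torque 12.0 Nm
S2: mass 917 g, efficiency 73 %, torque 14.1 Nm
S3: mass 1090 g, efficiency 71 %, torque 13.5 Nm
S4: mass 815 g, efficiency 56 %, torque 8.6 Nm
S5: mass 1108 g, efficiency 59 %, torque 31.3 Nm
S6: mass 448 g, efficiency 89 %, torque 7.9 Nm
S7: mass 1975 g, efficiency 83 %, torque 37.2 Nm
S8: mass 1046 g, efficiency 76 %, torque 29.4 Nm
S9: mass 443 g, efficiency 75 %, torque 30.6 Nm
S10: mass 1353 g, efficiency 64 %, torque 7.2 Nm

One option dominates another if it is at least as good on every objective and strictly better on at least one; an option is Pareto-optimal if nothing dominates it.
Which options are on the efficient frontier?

S1: dominated by S8 (mass 1046≤1954, efficiency 76≥76, torque 29.4≥12.0).
S2: dominated by S9 (mass 443≤917, efficiency 75≥73, torque 30.6≥14.1).
S3: dominated by S2 (mass 917≤1090, efficiency 73≥71, torque 14.1≥13.5).
S4: dominated by S9 (mass 443≤815, efficiency 75≥56, torque 30.6≥8.6).
S5: not dominated.
S6: not dominated (best efficiency).
S7: not dominated (best torque).
S8: not dominated.
S9: not dominated (best mass).
S10: dominated by S2 (mass 917≤1353, efficiency 73≥64, torque 14.1≥7.2).

S5, S6, S7, S8, S9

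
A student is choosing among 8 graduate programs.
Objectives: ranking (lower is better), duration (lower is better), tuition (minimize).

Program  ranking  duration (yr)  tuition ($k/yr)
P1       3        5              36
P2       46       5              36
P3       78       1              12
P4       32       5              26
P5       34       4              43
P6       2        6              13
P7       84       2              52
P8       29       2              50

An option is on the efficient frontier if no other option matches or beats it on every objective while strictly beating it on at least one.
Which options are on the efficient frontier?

P1, P3, P4, P5, P6, P8

P1: not dominated.
P2: dominated by P1 (ranking 3≤46, duration 5≤5, tuition 36≤36).
P3: not dominated (best duration).
P4: not dominated.
P5: not dominated.
P6: not dominated (best ranking).
P7: dominated by P3 (ranking 78≤84, duration 1≤2, tuition 12≤52).
P8: not dominated.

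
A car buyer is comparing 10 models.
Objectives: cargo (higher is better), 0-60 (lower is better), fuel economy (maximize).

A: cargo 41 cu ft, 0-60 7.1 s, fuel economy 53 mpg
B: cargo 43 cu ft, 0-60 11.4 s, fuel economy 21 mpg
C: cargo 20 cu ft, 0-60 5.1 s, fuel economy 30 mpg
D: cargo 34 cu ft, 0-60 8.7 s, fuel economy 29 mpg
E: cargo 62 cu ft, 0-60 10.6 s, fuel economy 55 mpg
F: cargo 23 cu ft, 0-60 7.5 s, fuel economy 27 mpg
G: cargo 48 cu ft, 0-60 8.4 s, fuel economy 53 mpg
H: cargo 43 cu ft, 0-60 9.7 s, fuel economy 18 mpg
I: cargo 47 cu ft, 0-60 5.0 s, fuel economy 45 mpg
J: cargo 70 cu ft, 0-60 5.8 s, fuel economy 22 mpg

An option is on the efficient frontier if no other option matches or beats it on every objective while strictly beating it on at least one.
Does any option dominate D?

A vs D: cargo 41≥34, 0-60 7.1≤8.7, fuel economy 53≥29 — A is at least as good on every objective and strictly better on at least one, so A dominates D.

Yes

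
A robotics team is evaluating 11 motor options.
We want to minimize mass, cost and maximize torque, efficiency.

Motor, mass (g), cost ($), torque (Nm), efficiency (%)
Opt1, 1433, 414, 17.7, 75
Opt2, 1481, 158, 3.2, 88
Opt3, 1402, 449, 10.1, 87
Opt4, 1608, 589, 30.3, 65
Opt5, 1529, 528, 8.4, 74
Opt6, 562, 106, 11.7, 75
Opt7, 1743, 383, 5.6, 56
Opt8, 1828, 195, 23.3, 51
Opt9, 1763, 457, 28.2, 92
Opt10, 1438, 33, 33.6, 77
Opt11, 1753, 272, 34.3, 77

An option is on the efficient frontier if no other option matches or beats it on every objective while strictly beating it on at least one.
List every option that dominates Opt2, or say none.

Opt1: worse on cost (414 vs 158).
Opt3: worse on cost (449 vs 158).
Opt4: worse on mass (1608 vs 1481).
Opt5: worse on mass (1529 vs 1481).
Opt6: worse on efficiency (75 vs 88).
Opt7: worse on mass (1743 vs 1481).
Opt8: worse on mass (1828 vs 1481).
Opt9: worse on mass (1763 vs 1481).
Opt10: worse on efficiency (77 vs 88).
Opt11: worse on mass (1753 vs 1481).
No option dominates Opt2.

none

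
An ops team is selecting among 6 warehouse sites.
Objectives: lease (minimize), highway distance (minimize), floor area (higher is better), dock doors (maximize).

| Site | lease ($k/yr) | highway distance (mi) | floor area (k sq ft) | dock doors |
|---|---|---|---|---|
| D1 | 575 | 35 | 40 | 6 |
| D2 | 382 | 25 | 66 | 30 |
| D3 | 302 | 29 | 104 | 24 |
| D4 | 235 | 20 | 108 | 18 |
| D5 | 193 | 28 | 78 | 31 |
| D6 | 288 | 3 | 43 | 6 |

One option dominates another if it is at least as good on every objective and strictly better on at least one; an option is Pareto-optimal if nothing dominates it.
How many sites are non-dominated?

D1: dominated by D2 (lease 382≤575, highway distance 25≤35, floor area 66≥40, dock doors 30≥6).
D2: not dominated.
D3: not dominated.
D4: not dominated (best floor area).
D5: not dominated (best lease).
D6: not dominated (best highway distance).
Pareto-optimal: D2, D3, D4, D5, D6 → 5.

5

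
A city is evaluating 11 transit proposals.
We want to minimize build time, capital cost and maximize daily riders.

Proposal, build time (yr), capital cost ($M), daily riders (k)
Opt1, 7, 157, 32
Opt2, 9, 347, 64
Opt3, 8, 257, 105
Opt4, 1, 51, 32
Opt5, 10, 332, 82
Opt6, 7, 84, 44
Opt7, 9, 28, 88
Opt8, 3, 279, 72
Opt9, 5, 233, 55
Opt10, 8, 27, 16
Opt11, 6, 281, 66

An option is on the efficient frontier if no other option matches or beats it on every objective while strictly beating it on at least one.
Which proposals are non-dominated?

Opt3, Opt4, Opt6, Opt7, Opt8, Opt9, Opt10

Opt1: dominated by Opt4 (build time 1≤7, capital cost 51≤157, daily riders 32≥32).
Opt2: dominated by Opt3 (build time 8≤9, capital cost 257≤347, daily riders 105≥64).
Opt3: not dominated (best daily riders).
Opt4: not dominated (best build time).
Opt5: dominated by Opt3 (build time 8≤10, capital cost 257≤332, daily riders 105≥82).
Opt6: not dominated.
Opt7: not dominated.
Opt8: not dominated.
Opt9: not dominated.
Opt10: not dominated (best capital cost).
Opt11: dominated by Opt8 (build time 3≤6, capital cost 279≤281, daily riders 72≥66).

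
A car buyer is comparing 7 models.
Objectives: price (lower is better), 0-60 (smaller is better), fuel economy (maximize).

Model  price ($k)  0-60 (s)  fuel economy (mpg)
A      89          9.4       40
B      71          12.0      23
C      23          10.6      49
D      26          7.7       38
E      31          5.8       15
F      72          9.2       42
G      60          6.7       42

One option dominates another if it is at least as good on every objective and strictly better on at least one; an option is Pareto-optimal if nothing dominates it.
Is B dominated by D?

D vs B: price 26≤71, 0-60 7.7≤12.0, fuel economy 38≥23 — D is at least as good on every objective with at least one strict improvement.

Yes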